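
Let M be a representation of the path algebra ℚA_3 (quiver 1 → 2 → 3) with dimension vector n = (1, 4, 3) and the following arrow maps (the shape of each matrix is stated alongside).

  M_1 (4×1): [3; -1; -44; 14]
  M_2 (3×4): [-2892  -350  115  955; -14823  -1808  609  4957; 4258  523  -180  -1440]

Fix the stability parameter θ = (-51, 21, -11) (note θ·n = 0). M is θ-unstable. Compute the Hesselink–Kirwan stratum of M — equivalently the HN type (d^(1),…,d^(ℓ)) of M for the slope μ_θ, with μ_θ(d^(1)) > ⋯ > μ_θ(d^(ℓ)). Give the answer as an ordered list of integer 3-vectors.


Barcode: M ≅ I[1,3], I[2,2], I[2,3]^2. HN layers by μ_θ (3 steps, strictly decreasing):
  μ^(1)=21; μ^(2)=5; μ^(3)=-51

((0, 1, 0); (0, 3, 3); (1, 0, 0))


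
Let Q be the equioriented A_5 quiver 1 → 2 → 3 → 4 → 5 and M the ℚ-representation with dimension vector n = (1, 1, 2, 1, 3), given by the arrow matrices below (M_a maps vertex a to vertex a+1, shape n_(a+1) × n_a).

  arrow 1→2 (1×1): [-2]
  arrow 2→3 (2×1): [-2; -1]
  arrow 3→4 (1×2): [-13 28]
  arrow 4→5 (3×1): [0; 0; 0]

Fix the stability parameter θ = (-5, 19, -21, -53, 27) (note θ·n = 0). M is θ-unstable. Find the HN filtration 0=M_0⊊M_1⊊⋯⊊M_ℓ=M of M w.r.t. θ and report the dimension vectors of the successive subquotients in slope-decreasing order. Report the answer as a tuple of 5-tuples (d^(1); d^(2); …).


Via rank(M_{q-1}∘⋯∘M_p): M ≅ I[1,4], I[3,3], I[5,5]^3.
μ_θ-semistable layers: μ^(1)=27; μ^(2)=-15; μ^(3)=-21

((0, 0, 0, 0, 3); (1, 1, 1, 1, 0); (0, 0, 1, 0, 0))


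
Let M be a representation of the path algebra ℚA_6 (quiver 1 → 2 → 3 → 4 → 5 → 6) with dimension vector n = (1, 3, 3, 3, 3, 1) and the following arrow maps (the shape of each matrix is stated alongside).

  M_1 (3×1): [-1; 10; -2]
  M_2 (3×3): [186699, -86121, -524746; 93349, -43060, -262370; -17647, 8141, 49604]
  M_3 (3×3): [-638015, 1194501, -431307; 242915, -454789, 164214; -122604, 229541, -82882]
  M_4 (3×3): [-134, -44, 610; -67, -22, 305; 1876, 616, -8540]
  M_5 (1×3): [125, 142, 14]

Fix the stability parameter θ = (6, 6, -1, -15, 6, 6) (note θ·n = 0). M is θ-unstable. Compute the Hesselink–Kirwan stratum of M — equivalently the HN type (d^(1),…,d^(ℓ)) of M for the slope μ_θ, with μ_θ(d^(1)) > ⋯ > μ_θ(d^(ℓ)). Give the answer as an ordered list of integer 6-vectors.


Via rank(M_{q-1}∘⋯∘M_p): M ≅ I[1,4], I[2,4], I[2,5], I[5,5], I[5,6].
μ_θ-semistable layers: μ^(1)=6; μ^(2)=-1; μ^(3)=-10/3

((0, 0, 0, 0, 3, 1); (1, 1, 1, 1, 0, 0); (0, 2, 2, 2, 0, 0))


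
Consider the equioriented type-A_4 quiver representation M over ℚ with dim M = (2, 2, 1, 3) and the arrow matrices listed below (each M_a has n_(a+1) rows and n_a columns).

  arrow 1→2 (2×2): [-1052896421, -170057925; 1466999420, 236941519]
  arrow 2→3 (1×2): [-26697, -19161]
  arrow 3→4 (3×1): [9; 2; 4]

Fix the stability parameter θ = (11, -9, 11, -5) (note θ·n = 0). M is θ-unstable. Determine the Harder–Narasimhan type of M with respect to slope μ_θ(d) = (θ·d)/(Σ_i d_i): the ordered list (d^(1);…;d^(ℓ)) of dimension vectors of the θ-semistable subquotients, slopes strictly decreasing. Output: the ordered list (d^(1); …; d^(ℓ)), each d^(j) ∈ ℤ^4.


Via rank(M_{q-1}∘⋯∘M_p): M ≅ I[1,2], I[1,4], I[4,4]^2.
μ_θ-semistable layers: μ^(1)=3; μ^(2)=1; μ^(3)=-5

((0, 0, 1, 1); (2, 2, 0, 0); (0, 0, 0, 2))


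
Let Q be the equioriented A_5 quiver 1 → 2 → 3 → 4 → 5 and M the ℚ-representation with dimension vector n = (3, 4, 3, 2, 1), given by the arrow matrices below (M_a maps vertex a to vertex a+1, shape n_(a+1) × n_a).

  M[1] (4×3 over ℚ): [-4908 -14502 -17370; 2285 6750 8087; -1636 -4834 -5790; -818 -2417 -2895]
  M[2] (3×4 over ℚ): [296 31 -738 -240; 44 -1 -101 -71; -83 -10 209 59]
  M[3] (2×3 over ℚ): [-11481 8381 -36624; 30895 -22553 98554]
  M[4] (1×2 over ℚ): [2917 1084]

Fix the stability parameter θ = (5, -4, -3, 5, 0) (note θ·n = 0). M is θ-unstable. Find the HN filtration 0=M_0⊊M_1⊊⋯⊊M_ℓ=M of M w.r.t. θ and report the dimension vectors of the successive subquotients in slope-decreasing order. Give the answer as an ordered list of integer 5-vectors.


Barcode: M ≅ I[1,1], I[1,4], I[1,5], I[2,2], I[2,3]. HN layers by μ_θ (5 steps, strictly decreasing):
  μ^(1)=5; μ^(2)=5/2; μ^(3)=-2/3; μ^(4)=-3; μ^(5)=-4

((1, 0, 0, 1, 0); (0, 0, 0, 1, 1); (2, 2, 2, 0, 0); (0, 0, 1, 0, 0); (0, 2, 0, 0, 0))


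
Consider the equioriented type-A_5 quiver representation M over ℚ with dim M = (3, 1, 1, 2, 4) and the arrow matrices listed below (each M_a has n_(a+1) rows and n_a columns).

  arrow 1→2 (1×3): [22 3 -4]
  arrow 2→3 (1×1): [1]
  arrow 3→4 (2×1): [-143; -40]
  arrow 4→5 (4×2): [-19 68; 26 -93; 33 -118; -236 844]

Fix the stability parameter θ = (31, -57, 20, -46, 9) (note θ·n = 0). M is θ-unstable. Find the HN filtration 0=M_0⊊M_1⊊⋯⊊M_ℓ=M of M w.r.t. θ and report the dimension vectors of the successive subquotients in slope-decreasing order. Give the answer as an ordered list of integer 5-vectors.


Barcode: M ≅ I[1,1]^2, I[1,5], I[4,5], I[5,5]^2. HN layers by μ_θ (4 steps, strictly decreasing):
  μ^(1)=31; μ^(2)=9; μ^(3)=-13; μ^(4)=-46

((2, 0, 0, 0, 0); (0, 0, 0, 0, 4); (1, 1, 1, 1, 0); (0, 0, 0, 1, 0))


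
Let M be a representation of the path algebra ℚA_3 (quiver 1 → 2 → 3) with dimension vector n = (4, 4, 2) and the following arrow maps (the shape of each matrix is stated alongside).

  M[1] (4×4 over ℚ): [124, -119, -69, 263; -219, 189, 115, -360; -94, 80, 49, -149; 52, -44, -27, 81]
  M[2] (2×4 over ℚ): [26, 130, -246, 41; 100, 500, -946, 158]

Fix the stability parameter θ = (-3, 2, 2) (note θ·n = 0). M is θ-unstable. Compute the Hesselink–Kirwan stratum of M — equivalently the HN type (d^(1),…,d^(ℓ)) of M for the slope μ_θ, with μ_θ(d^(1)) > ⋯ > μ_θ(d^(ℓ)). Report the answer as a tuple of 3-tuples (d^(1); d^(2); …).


Via rank(M_{q-1}∘⋯∘M_p): M ≅ I[1,1], I[1,2]^2, I[1,3], I[2,3].
μ_θ-semistable layers: μ^(1)=2; μ^(2)=-3

((0, 4, 2); (4, 0, 0))


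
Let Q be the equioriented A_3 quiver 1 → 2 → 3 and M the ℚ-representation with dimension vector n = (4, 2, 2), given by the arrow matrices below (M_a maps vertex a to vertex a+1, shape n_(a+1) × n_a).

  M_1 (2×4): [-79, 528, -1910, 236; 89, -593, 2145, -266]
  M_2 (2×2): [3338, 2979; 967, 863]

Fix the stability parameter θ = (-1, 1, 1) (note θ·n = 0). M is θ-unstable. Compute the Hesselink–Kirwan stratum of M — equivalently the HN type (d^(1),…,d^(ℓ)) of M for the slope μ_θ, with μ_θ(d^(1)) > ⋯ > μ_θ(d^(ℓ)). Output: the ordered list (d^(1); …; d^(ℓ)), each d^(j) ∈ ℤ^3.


Via rank(M_{q-1}∘⋯∘M_p): M ≅ I[1,1]^2, I[1,3]^2.
μ_θ-semistable layers: μ^(1)=1; μ^(2)=-1

((0, 2, 2); (4, 0, 0))


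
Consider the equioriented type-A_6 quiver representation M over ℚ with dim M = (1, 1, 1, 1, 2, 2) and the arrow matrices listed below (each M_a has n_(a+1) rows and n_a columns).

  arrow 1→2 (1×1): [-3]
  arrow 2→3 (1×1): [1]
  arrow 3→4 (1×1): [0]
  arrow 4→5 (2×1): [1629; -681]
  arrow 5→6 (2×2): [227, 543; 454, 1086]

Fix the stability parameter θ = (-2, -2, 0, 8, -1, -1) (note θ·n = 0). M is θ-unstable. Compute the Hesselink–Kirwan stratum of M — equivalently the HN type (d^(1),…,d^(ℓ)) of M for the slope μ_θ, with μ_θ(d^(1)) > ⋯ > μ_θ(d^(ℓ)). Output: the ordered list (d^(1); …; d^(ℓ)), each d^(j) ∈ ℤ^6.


Interval decomposition of M: I[1,3], I[4,5], I[5,6], I[6,6].
HN type (ℓ=4): μ^(1)=7/2; μ^(2)=0; μ^(3)=-1; μ^(4)=-2

((0, 0, 0, 1, 1, 0); (0, 0, 1, 0, 0, 0); (0, 0, 0, 0, 1, 2); (1, 1, 0, 0, 0, 0))


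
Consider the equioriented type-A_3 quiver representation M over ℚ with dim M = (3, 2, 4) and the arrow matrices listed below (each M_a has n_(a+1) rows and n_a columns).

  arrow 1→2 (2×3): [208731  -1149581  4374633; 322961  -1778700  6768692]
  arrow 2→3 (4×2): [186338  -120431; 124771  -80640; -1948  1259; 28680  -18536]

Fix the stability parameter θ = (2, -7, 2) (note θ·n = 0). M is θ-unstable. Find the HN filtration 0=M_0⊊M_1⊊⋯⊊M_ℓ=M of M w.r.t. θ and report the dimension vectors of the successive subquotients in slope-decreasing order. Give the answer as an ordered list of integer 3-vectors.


Via rank(M_{q-1}∘⋯∘M_p): M ≅ I[1,1], I[1,3]^2, I[3,3]^2.
μ_θ-semistable layers: μ^(1)=2; μ^(2)=-5/2

((1, 0, 4); (2, 2, 0))


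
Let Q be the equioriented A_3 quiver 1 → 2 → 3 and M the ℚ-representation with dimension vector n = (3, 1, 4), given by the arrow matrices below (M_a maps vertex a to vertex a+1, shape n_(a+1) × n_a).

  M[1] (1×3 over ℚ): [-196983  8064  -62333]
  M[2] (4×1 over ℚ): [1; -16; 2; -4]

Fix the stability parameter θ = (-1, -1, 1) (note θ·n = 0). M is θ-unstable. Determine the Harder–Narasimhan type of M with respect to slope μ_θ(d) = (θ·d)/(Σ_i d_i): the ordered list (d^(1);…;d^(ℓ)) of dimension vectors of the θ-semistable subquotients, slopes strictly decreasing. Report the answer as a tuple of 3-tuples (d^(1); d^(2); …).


Interval decomposition of M: I[1,1]^2, I[1,3], I[3,3]^3.
HN type (ℓ=2): μ^(1)=1; μ^(2)=-1

((0, 0, 4); (3, 1, 0))


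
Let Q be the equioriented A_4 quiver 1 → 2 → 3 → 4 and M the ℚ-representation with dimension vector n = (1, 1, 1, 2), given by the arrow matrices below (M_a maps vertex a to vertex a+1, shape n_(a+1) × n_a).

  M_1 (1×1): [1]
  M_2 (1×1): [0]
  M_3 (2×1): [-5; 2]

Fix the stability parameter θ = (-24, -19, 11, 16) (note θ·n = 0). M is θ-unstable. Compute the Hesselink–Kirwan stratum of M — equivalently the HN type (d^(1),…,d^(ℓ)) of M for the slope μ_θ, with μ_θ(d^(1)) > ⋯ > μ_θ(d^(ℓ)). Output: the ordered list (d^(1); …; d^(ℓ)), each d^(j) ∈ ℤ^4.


Interval decomposition of M: I[1,2], I[3,4], I[4,4].
HN type (ℓ=4): μ^(1)=16; μ^(2)=11; μ^(3)=-19; μ^(4)=-24

((0, 0, 0, 2); (0, 0, 1, 0); (0, 1, 0, 0); (1, 0, 0, 0))


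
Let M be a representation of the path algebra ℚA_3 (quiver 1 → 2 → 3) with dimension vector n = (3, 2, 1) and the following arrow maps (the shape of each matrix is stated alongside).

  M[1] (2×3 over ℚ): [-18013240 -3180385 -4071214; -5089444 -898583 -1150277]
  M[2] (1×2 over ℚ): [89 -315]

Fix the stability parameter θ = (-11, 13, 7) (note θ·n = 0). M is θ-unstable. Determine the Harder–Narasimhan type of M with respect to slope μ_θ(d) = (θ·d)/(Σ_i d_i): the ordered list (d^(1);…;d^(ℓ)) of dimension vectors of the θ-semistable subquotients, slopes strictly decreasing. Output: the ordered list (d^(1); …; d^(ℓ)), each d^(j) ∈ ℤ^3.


Interval decomposition of M: I[1,1], I[1,2], I[1,3].
HN type (ℓ=3): μ^(1)=13; μ^(2)=10; μ^(3)=-11

((0, 1, 0); (0, 1, 1); (3, 0, 0))


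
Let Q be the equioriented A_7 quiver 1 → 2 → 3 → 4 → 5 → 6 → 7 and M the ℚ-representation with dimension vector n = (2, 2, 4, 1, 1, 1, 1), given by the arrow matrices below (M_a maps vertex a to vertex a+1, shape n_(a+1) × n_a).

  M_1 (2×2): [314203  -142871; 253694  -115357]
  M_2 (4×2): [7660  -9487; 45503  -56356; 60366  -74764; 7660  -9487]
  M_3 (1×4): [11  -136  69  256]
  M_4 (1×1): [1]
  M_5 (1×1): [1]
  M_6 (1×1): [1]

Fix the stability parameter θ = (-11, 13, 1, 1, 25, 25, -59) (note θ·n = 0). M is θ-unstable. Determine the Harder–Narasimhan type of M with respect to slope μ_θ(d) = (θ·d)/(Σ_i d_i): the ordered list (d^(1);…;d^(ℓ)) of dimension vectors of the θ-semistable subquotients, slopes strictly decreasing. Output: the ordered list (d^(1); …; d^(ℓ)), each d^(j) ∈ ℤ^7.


Interval decomposition of M: I[1,3], I[1,7], I[3,3]^2.
HN type (ℓ=3): μ^(1)=7; μ^(2)=1; μ^(3)=-11

((0, 1, 1, 0, 0, 0, 0); (0, 1, 3, 1, 1, 1, 1); (2, 0, 0, 0, 0, 0, 0))


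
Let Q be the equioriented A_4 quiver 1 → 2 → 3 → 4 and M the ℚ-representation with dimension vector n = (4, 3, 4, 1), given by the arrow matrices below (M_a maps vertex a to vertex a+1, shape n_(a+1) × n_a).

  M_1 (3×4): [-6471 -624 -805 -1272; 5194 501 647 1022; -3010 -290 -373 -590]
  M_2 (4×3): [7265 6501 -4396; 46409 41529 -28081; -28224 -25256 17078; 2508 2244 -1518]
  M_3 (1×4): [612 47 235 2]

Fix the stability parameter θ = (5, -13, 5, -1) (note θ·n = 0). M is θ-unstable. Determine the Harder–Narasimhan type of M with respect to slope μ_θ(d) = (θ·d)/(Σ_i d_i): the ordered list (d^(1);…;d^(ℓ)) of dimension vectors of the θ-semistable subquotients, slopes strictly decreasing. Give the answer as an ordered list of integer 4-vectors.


Via rank(M_{q-1}∘⋯∘M_p): M ≅ I[1,1], I[1,2], I[1,3], I[1,4], I[3,3]^2.
μ_θ-semistable layers: μ^(1)=5; μ^(2)=2; μ^(3)=-4

((1, 0, 3, 0); (0, 0, 1, 1); (3, 3, 0, 0))


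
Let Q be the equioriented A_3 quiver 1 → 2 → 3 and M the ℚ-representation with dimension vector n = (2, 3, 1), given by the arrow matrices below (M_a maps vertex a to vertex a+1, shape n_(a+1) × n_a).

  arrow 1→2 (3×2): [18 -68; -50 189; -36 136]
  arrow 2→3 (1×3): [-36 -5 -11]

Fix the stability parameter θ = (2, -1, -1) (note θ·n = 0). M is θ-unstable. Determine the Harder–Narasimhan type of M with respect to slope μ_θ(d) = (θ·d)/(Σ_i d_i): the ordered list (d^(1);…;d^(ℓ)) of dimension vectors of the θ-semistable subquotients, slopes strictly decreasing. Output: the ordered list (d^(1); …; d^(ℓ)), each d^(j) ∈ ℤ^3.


Barcode: M ≅ I[1,2], I[1,3], I[2,2]. HN layers by μ_θ (3 steps, strictly decreasing):
  μ^(1)=1/2; μ^(2)=0; μ^(3)=-1

((1, 1, 0); (1, 1, 1); (0, 1, 0))


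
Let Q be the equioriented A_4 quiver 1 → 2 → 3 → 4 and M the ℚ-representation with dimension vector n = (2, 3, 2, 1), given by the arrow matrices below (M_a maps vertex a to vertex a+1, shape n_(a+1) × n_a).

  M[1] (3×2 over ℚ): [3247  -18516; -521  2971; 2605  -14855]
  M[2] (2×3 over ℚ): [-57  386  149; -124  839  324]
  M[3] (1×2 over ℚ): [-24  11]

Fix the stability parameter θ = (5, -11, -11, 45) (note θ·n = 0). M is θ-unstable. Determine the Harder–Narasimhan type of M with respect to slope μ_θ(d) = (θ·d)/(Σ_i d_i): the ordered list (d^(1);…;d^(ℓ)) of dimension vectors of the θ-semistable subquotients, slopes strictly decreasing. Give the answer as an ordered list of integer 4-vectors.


Interval decomposition of M: I[1,3], I[1,4], I[2,2].
HN type (ℓ=3): μ^(1)=45; μ^(2)=-17/3; μ^(3)=-11

((0, 0, 0, 1); (2, 2, 2, 0); (0, 1, 0, 0))


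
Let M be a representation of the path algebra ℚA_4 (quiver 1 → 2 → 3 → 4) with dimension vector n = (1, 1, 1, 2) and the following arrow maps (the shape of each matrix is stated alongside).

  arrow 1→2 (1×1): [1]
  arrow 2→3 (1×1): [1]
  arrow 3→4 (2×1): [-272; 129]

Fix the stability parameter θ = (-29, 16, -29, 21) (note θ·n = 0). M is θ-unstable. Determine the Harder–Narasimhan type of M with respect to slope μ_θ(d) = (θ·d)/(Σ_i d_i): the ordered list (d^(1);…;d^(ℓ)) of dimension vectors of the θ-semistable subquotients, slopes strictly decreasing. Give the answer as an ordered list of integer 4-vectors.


Barcode: M ≅ I[1,4], I[4,4]. HN layers by μ_θ (3 steps, strictly decreasing):
  μ^(1)=21; μ^(2)=-13/2; μ^(3)=-29

((0, 0, 0, 2); (0, 1, 1, 0); (1, 0, 0, 0))


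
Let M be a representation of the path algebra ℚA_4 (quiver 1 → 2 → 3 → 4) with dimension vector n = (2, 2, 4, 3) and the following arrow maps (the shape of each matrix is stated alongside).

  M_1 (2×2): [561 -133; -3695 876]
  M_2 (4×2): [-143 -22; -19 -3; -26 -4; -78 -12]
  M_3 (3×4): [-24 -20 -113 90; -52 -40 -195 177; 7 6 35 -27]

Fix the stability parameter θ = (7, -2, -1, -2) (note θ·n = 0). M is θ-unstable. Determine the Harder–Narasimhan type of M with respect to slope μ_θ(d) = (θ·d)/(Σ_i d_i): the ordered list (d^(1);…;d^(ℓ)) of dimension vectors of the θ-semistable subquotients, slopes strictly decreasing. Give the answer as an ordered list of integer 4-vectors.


Barcode: M ≅ I[1,3], I[1,4], I[3,4]^2. HN layers by μ_θ (3 steps, strictly decreasing):
  μ^(1)=4/3; μ^(2)=1/2; μ^(3)=-3/2

((1, 1, 1, 0); (1, 1, 1, 1); (0, 0, 2, 2))


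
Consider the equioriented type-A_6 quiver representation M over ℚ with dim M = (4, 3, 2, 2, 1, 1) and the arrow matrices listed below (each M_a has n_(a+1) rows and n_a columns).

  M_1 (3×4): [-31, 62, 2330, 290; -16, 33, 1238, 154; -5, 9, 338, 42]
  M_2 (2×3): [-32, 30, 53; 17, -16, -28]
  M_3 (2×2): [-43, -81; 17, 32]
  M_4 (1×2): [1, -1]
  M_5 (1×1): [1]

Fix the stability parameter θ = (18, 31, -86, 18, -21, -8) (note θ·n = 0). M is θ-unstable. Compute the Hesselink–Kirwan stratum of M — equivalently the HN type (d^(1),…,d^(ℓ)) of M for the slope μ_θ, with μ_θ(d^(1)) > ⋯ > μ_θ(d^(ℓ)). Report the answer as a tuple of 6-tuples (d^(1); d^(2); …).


Barcode: M ≅ I[1,1], I[1,2], I[1,4], I[1,6]. HN layers by μ_θ (4 steps, strictly decreasing):
  μ^(1)=31; μ^(2)=18; μ^(3)=-11/3; μ^(4)=-37/3

((0, 1, 0, 0, 0, 0); (2, 0, 0, 1, 0, 0); (0, 0, 0, 1, 1, 1); (2, 2, 2, 0, 0, 0))


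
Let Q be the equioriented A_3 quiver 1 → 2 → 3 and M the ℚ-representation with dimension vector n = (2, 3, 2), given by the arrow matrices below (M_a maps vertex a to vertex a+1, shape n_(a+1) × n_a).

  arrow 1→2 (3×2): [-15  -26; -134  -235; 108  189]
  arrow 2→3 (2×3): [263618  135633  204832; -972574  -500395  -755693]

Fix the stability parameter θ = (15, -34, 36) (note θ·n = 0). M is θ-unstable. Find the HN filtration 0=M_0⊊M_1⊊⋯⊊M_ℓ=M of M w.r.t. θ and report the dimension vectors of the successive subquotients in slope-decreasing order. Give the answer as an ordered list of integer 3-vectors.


Interval decomposition of M: I[1,3]^2, I[2,2].
HN type (ℓ=3): μ^(1)=36; μ^(2)=-19/2; μ^(3)=-34

((0, 0, 2); (2, 2, 0); (0, 1, 0))


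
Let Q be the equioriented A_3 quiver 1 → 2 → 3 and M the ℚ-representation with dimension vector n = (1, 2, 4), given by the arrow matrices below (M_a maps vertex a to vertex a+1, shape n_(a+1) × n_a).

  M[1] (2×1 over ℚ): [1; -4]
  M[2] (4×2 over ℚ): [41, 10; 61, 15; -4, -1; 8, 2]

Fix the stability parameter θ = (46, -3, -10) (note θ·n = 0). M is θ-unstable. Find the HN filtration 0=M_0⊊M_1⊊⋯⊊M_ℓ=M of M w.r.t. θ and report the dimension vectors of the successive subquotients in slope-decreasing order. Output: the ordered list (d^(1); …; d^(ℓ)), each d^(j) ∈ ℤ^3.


Interval decomposition of M: I[1,3], I[2,3], I[3,3]^2.
HN type (ℓ=3): μ^(1)=11; μ^(2)=-13/2; μ^(3)=-10

((1, 1, 1); (0, 1, 1); (0, 0, 2))


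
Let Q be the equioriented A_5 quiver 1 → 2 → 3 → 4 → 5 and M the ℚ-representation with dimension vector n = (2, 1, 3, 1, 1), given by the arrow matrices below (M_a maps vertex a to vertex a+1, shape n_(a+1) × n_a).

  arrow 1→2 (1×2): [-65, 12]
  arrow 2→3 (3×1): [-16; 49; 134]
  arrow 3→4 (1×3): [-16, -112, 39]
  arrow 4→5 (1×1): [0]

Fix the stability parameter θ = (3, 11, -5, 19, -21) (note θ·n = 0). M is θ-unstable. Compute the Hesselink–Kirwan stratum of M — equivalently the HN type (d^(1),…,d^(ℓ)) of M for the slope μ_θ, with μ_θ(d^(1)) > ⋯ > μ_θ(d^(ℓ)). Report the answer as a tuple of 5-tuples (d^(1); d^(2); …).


Interval decomposition of M: I[1,1], I[1,4], I[3,3]^2, I[5,5].
HN type (ℓ=4): μ^(1)=19; μ^(2)=3; μ^(3)=-5; μ^(4)=-21

((0, 0, 0, 1, 0); (2, 1, 1, 0, 0); (0, 0, 2, 0, 0); (0, 0, 0, 0, 1))


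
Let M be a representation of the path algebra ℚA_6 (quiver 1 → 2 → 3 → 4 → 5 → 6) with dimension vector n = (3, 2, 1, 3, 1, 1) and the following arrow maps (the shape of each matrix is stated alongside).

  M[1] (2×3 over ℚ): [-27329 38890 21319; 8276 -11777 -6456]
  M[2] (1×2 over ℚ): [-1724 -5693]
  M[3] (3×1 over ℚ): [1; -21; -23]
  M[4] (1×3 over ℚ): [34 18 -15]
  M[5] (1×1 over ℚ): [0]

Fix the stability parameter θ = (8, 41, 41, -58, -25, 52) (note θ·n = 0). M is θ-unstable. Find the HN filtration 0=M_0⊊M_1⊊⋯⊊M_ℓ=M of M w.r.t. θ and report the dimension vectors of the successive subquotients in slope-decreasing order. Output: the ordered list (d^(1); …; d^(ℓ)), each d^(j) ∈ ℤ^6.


Interval decomposition of M: I[1,1], I[1,2], I[1,5], I[4,4]^2, I[6,6].
HN type (ℓ=5): μ^(1)=52; μ^(2)=41; μ^(3)=8; μ^(4)=7/5; μ^(5)=-58

((0, 0, 0, 0, 0, 1); (0, 1, 0, 0, 0, 0); (2, 0, 0, 0, 0, 0); (1, 1, 1, 1, 1, 0); (0, 0, 0, 2, 0, 0))


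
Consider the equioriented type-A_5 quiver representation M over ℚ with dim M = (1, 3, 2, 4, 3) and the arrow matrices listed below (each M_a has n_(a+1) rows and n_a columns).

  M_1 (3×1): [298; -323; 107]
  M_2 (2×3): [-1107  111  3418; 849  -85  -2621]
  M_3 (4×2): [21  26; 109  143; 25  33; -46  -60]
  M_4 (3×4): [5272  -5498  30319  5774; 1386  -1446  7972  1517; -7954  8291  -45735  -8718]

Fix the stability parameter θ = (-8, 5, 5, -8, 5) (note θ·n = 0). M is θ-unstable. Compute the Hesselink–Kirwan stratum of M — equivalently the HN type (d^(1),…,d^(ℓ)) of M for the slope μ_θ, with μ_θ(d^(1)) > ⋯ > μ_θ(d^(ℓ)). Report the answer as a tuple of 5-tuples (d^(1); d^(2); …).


Via rank(M_{q-1}∘⋯∘M_p): M ≅ I[1,5], I[2,2], I[2,5], I[4,4], I[4,5].
μ_θ-semistable layers: μ^(1)=5; μ^(2)=2/3; μ^(3)=-8

((0, 1, 0, 0, 3); (0, 2, 2, 2, 0); (1, 0, 0, 2, 0))


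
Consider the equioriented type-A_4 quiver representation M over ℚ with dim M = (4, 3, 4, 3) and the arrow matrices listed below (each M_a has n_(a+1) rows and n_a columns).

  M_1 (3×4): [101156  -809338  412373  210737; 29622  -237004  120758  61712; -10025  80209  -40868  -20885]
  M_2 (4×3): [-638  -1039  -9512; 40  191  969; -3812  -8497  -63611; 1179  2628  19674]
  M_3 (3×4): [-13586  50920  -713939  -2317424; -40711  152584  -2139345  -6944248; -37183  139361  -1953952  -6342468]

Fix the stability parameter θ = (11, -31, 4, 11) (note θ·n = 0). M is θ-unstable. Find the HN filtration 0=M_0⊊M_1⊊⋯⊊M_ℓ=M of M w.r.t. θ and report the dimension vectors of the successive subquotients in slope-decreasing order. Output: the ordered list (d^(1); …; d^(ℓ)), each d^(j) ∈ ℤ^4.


Interval decomposition of M: I[1,1], I[1,3], I[1,4]^2, I[3,4].
HN type (ℓ=3): μ^(1)=11; μ^(2)=4; μ^(3)=-10

((1, 0, 0, 3); (0, 0, 4, 0); (3, 3, 0, 0))


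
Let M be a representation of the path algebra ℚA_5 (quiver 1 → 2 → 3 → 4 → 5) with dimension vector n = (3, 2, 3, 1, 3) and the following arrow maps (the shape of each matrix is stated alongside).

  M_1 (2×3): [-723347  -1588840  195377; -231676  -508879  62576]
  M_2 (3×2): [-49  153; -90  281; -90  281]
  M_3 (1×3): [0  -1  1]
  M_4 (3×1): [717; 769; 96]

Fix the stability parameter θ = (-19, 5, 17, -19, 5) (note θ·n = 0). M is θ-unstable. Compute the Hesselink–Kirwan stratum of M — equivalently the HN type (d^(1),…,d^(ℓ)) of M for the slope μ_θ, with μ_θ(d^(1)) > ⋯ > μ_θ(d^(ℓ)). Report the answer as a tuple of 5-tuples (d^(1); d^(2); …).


Via rank(M_{q-1}∘⋯∘M_p): M ≅ I[1,1], I[1,3]^2, I[3,5], I[5,5]^2.
μ_θ-semistable layers: μ^(1)=17; μ^(2)=5; μ^(3)=-1; μ^(4)=-19

((0, 0, 2, 0, 0); (0, 2, 0, 0, 3); (0, 0, 1, 1, 0); (3, 0, 0, 0, 0))


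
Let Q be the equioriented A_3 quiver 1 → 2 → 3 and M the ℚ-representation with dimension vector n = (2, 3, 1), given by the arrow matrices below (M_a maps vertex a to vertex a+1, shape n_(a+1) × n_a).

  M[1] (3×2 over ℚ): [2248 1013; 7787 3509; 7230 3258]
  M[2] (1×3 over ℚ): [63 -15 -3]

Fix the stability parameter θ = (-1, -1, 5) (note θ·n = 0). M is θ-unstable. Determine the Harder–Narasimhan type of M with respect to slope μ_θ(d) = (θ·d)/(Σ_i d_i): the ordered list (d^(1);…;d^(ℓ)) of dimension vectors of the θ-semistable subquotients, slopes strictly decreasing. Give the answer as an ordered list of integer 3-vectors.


Barcode: M ≅ I[1,2], I[1,3], I[2,2]. HN layers by μ_θ (2 steps, strictly decreasing):
  μ^(1)=5; μ^(2)=-1

((0, 0, 1); (2, 3, 0))


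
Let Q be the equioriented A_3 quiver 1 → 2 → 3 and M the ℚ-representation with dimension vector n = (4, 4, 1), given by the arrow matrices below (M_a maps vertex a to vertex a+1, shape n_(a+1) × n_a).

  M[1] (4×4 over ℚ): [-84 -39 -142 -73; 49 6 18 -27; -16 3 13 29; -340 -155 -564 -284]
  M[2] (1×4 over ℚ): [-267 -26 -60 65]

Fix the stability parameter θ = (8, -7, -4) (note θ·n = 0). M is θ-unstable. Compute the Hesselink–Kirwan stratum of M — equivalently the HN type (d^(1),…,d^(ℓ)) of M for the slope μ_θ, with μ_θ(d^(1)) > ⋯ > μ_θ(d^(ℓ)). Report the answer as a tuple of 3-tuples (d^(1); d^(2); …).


Interval decomposition of M: I[1,2]^3, I[1,3].
HN type (ℓ=2): μ^(1)=1/2; μ^(2)=-1

((3, 3, 0); (1, 1, 1))


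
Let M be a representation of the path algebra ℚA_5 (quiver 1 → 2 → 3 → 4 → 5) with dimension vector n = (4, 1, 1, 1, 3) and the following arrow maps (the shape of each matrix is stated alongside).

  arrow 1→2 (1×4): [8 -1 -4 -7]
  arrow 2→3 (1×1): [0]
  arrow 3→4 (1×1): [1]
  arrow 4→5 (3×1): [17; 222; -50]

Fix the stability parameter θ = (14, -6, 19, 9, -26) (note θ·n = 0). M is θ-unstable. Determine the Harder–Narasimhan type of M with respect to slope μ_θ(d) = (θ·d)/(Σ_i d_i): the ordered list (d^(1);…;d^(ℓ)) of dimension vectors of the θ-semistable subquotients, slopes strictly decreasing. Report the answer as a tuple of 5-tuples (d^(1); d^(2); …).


Via rank(M_{q-1}∘⋯∘M_p): M ≅ I[1,1]^3, I[1,2], I[3,5], I[5,5]^2.
μ_θ-semistable layers: μ^(1)=14; μ^(2)=4; μ^(3)=2/3; μ^(4)=-26

((3, 0, 0, 0, 0); (1, 1, 0, 0, 0); (0, 0, 1, 1, 1); (0, 0, 0, 0, 2))


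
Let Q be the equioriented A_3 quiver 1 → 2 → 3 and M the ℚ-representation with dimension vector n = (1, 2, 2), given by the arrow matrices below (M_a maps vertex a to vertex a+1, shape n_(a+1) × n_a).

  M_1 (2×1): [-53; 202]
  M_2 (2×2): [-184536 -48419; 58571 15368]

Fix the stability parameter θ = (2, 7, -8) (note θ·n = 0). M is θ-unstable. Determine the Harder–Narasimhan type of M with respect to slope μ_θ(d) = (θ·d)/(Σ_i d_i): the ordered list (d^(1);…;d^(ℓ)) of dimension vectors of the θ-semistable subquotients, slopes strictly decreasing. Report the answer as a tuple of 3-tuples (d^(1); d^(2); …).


Via rank(M_{q-1}∘⋯∘M_p): M ≅ I[1,3], I[2,3].
μ_θ-semistable layers: μ^(1)=1/3; μ^(2)=-1/2

((1, 1, 1); (0, 1, 1))


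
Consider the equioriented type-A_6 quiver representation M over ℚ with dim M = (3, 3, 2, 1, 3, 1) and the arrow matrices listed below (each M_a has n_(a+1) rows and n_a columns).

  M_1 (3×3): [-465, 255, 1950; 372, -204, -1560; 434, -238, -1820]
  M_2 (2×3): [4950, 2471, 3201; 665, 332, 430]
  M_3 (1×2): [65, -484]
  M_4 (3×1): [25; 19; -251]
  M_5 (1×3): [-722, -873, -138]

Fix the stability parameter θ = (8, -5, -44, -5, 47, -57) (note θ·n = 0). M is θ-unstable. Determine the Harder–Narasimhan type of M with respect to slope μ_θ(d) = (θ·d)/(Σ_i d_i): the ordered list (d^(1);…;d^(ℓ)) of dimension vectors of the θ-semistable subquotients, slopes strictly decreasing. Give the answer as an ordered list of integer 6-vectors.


Interval decomposition of M: I[1,1]^2, I[1,6], I[2,2], I[2,3], I[5,5]^2.
HN type (ℓ=5): μ^(1)=47; μ^(2)=8; μ^(3)=-5; μ^(4)=-41/3; μ^(5)=-49/2

((0, 0, 0, 0, 2, 0); (2, 0, 0, 0, 0, 0); (0, 1, 0, 1, 1, 1); (1, 1, 1, 0, 0, 0); (0, 1, 1, 0, 0, 0))


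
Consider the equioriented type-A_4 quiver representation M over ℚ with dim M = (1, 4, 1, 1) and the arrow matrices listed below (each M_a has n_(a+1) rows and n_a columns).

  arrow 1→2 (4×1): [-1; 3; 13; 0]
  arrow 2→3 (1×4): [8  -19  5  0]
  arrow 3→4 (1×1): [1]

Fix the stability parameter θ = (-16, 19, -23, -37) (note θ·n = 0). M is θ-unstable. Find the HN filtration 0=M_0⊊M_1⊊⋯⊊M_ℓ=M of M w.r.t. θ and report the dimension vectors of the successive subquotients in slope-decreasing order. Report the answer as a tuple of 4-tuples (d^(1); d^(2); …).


Via rank(M_{q-1}∘⋯∘M_p): M ≅ I[1,2], I[2,2]^2, I[2,4].
μ_θ-semistable layers: μ^(1)=19; μ^(2)=-41/3; μ^(3)=-16

((0, 3, 0, 0); (0, 1, 1, 1); (1, 0, 0, 0))


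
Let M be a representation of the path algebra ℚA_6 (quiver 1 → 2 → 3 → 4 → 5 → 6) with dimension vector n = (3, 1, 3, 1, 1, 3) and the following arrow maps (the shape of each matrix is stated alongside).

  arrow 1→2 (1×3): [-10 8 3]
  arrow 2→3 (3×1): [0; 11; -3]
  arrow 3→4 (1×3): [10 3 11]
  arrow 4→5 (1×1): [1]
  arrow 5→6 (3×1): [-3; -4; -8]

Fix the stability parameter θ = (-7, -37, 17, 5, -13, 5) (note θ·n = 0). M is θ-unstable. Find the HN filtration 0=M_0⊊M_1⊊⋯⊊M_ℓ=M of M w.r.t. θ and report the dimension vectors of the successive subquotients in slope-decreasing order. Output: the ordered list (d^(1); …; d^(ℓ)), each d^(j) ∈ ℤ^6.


Interval decomposition of M: I[1,1]^2, I[1,3], I[3,3], I[3,6], I[6,6]^2.
HN type (ℓ=5): μ^(1)=17; μ^(2)=5; μ^(3)=3; μ^(4)=-7; μ^(5)=-22

((0, 0, 2, 0, 0, 0); (0, 0, 0, 0, 0, 3); (0, 0, 1, 1, 1, 0); (2, 0, 0, 0, 0, 0); (1, 1, 0, 0, 0, 0))


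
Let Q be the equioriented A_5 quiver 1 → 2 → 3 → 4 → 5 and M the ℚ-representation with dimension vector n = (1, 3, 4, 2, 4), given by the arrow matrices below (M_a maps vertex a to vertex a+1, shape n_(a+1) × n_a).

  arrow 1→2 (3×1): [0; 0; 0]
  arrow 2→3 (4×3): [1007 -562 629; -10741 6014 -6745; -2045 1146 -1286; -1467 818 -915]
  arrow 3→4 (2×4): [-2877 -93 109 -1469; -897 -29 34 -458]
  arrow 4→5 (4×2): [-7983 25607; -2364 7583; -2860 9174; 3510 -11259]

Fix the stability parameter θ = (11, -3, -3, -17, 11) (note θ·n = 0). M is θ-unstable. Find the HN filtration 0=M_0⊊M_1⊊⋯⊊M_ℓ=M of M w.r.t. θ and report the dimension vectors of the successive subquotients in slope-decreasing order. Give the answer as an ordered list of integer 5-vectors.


Interval decomposition of M: I[1,1], I[2,2], I[2,5]^2, I[3,3]^2, I[5,5]^2.
HN type (ℓ=3): μ^(1)=11; μ^(2)=-3; μ^(3)=-23/3

((1, 0, 0, 0, 4); (0, 1, 2, 0, 0); (0, 2, 2, 2, 0))


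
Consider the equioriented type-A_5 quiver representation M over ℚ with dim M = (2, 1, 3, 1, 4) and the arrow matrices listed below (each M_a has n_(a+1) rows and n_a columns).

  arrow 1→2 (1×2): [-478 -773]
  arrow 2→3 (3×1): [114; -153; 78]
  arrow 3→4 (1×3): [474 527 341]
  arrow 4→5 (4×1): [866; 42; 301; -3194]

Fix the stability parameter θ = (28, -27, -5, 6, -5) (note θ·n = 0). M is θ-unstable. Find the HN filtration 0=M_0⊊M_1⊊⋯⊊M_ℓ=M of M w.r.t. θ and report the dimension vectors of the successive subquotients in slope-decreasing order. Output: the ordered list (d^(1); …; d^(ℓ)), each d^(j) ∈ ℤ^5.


Interval decomposition of M: I[1,1], I[1,5], I[3,3]^2, I[5,5]^3.
HN type (ℓ=4): μ^(1)=28; μ^(2)=1/2; μ^(3)=-4/3; μ^(4)=-5

((1, 0, 0, 0, 0); (0, 0, 0, 1, 1); (1, 1, 1, 0, 0); (0, 0, 2, 0, 3))


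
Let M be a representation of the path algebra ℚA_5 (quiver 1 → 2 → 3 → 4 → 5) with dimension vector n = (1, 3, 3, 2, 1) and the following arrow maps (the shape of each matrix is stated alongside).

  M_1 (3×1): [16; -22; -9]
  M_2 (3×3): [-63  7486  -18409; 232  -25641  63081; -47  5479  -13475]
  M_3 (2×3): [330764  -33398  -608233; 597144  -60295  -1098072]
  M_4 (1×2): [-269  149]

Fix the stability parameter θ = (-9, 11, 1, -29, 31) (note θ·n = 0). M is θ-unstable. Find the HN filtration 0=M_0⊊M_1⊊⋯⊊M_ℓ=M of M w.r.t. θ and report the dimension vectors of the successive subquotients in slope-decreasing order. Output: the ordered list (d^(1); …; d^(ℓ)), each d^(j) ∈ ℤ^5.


Interval decomposition of M: I[1,4], I[2,3], I[2,5].
HN type (ℓ=4): μ^(1)=31; μ^(2)=6; μ^(3)=-17/3; μ^(4)=-9

((0, 0, 0, 0, 1); (0, 1, 1, 0, 0); (0, 2, 2, 2, 0); (1, 0, 0, 0, 0))


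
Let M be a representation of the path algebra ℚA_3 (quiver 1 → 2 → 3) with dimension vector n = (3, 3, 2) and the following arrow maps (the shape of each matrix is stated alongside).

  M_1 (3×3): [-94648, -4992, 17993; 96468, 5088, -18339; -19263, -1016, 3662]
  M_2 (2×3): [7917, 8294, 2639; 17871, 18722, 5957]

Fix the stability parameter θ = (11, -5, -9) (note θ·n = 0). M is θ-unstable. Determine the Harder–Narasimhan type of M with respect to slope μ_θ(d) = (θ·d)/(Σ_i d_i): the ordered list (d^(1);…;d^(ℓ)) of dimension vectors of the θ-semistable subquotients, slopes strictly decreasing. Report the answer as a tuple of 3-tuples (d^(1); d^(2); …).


Barcode: M ≅ I[1,1], I[1,2], I[1,3], I[2,2], I[3,3]. HN layers by μ_θ (5 steps, strictly decreasing):
  μ^(1)=11; μ^(2)=3; μ^(3)=-1; μ^(4)=-5; μ^(5)=-9

((1, 0, 0); (1, 1, 0); (1, 1, 1); (0, 1, 0); (0, 0, 1))


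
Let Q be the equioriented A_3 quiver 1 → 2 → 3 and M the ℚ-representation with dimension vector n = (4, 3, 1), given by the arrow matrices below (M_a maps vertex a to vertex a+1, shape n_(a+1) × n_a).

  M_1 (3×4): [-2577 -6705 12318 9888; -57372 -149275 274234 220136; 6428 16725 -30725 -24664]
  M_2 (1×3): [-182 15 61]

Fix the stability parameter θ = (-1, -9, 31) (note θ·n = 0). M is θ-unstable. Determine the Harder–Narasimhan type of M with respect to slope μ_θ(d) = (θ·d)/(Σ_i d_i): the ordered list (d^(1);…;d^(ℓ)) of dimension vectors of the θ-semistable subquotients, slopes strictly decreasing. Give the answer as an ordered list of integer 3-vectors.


Barcode: M ≅ I[1,1], I[1,2]^2, I[1,3]. HN layers by μ_θ (3 steps, strictly decreasing):
  μ^(1)=31; μ^(2)=-1; μ^(3)=-5

((0, 0, 1); (1, 0, 0); (3, 3, 0))


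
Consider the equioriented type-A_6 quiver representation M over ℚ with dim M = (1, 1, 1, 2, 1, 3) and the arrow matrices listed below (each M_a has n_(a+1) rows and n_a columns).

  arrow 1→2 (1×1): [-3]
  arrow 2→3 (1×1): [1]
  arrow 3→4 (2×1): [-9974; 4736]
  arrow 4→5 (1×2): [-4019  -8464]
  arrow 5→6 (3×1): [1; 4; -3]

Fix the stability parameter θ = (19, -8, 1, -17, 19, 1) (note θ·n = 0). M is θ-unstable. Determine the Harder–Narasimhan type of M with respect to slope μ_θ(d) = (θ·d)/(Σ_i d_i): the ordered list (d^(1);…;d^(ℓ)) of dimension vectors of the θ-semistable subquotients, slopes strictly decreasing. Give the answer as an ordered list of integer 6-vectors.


Interval decomposition of M: I[1,6], I[4,4], I[6,6]^2.
HN type (ℓ=4): μ^(1)=10; μ^(2)=1; μ^(3)=-5/4; μ^(4)=-17

((0, 0, 0, 0, 1, 1); (0, 0, 0, 0, 0, 2); (1, 1, 1, 1, 0, 0); (0, 0, 0, 1, 0, 0))


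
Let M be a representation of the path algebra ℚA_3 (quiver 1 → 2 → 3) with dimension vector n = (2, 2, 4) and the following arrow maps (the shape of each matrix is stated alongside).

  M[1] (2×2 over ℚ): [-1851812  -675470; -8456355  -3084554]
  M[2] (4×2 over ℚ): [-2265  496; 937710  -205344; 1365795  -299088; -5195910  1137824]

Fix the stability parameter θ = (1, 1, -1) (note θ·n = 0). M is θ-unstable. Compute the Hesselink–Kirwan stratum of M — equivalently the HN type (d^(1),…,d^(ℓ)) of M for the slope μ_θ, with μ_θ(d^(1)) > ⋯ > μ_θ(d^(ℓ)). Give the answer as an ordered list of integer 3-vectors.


Interval decomposition of M: I[1,2], I[1,3], I[3,3]^3.
HN type (ℓ=3): μ^(1)=1; μ^(2)=1/3; μ^(3)=-1

((1, 1, 0); (1, 1, 1); (0, 0, 3))


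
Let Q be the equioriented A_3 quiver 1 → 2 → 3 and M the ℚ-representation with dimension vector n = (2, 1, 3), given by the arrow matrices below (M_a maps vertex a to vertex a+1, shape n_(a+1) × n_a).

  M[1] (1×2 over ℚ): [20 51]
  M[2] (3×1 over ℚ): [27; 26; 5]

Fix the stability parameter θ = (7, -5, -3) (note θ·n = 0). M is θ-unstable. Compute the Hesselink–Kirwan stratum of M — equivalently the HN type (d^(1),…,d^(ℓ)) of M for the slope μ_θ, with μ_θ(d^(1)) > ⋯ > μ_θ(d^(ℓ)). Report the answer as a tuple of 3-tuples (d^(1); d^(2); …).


Interval decomposition of M: I[1,1], I[1,3], I[3,3]^2.
HN type (ℓ=3): μ^(1)=7; μ^(2)=-1/3; μ^(3)=-3

((1, 0, 0); (1, 1, 1); (0, 0, 2))


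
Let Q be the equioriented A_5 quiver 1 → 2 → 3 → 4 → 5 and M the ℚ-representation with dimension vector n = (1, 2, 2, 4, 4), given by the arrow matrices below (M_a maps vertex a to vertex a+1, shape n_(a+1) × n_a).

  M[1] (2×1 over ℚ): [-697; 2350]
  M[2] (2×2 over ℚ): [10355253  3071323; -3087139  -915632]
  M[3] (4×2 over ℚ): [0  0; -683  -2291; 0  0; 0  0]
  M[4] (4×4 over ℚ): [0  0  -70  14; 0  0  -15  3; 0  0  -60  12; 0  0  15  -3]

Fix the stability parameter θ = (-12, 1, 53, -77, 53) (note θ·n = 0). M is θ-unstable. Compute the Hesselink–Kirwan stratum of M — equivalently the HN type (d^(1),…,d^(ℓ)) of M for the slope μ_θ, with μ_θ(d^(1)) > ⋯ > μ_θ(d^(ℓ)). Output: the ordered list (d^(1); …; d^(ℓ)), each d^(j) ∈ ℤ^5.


Barcode: M ≅ I[1,3], I[2,4], I[4,4]^2, I[4,5], I[5,5]^3. HN layers by μ_θ (5 steps, strictly decreasing):
  μ^(1)=53; μ^(2)=1; μ^(3)=-23/3; μ^(4)=-12; μ^(5)=-77

((0, 0, 1, 0, 4); (0, 1, 0, 0, 0); (0, 1, 1, 1, 0); (1, 0, 0, 0, 0); (0, 0, 0, 3, 0))


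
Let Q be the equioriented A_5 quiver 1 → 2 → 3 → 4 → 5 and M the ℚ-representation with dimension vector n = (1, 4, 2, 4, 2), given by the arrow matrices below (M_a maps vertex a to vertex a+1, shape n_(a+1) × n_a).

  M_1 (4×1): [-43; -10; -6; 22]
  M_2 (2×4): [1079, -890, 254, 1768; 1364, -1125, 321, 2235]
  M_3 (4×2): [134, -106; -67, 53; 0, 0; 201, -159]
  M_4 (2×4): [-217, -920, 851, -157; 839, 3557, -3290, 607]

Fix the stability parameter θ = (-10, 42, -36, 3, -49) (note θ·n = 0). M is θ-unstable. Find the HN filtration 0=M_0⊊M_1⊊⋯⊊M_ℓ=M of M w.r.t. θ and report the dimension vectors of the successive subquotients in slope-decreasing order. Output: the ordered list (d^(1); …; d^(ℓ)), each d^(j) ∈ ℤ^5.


Interval decomposition of M: I[1,5], I[2,2]^2, I[2,3], I[4,4]^2, I[4,5].
HN type (ℓ=4): μ^(1)=42; μ^(2)=3; μ^(3)=-10; μ^(4)=-23

((0, 2, 0, 0, 0); (0, 1, 1, 2, 0); (1, 1, 1, 1, 1); (0, 0, 0, 1, 1))


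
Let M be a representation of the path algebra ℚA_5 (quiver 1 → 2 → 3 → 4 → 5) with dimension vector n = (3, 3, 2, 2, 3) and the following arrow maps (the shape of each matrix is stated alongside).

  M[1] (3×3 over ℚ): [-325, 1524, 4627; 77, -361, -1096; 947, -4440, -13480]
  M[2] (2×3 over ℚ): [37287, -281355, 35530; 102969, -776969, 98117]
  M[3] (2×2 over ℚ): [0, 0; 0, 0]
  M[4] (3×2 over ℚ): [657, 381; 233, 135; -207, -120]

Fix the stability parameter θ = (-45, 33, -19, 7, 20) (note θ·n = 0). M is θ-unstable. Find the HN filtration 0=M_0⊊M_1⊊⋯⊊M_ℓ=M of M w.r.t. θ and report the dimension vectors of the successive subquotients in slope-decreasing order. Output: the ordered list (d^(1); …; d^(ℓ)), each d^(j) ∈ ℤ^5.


Interval decomposition of M: I[1,2], I[1,3]^2, I[4,5]^2, I[5,5].
HN type (ℓ=4): μ^(1)=33; μ^(2)=20; μ^(3)=7; μ^(4)=-45

((0, 1, 0, 0, 0); (0, 0, 0, 0, 3); (0, 2, 2, 2, 0); (3, 0, 0, 0, 0))


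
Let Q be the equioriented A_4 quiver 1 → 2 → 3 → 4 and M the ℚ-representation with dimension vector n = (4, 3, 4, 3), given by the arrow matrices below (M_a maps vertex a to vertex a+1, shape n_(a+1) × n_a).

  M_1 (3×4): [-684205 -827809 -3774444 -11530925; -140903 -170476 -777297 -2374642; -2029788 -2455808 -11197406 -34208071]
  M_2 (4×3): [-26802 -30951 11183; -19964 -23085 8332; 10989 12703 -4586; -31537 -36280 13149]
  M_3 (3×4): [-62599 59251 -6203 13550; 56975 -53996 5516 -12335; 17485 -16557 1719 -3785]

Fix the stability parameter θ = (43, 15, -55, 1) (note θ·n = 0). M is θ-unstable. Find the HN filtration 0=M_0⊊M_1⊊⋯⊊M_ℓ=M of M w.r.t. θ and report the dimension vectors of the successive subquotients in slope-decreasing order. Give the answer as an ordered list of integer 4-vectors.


Via rank(M_{q-1}∘⋯∘M_p): M ≅ I[1,1], I[1,4]^3, I[3,3].
μ_θ-semistable layers: μ^(1)=43; μ^(2)=1; μ^(3)=-55

((1, 0, 0, 0); (3, 3, 3, 3); (0, 0, 1, 0))
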